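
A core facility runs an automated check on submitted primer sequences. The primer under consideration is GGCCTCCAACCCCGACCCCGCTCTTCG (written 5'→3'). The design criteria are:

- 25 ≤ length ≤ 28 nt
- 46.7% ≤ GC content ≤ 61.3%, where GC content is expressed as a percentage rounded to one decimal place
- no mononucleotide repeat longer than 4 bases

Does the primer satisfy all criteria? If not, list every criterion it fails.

Fails: GC content.

Base counts: A=3, T=4, G=5, C=15 (length 27).
length: length 27 ✓
GC content: GC 20/27 = 74.1%, outside 46.7–61.3% ✗
homopolymer run: longest run = 4 ✓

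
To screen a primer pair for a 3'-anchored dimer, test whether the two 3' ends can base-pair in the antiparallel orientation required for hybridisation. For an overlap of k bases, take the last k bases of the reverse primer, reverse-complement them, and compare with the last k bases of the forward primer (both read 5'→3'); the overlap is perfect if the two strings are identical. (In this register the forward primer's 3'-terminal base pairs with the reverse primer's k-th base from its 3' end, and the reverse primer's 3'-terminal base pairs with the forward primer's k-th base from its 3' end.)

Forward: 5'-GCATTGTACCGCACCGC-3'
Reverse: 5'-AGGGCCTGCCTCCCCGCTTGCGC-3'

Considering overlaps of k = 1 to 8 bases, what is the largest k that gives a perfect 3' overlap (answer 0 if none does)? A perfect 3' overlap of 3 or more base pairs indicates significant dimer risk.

Last 8 bases (5'→3') — forward …CGCACCGC, reverse …GCTTGCGC.
Reverse complement of the reverse primer's last 8 bases: GCGCAAGC; its first k bases are the reverse complement of the reverse primer's last k bases, so a perfect k-base overlap needs the forward primer's last k bases to equal them.
Comparing (forward last k vs required): k=1: C vs G ✗; k=2: GC vs GC ✓; k=3: CGC vs GCG ✗; k=4: CCGC vs GCGC ✗; k=5: ACCGC vs GCGCA ✗; k=6: CACCGC vs GCGCAA ✗; k=7: GCACCGC vs GCGCAAG ✗; k=8: CGCACCGC vs GCGCAAGC ✗.
Only k = 2 is perfect, so the longest perfect 3' overlap is 2.

Longest perfect overlap: 2 complementary base pairs; below the dimer-risk threshold (threshold 3).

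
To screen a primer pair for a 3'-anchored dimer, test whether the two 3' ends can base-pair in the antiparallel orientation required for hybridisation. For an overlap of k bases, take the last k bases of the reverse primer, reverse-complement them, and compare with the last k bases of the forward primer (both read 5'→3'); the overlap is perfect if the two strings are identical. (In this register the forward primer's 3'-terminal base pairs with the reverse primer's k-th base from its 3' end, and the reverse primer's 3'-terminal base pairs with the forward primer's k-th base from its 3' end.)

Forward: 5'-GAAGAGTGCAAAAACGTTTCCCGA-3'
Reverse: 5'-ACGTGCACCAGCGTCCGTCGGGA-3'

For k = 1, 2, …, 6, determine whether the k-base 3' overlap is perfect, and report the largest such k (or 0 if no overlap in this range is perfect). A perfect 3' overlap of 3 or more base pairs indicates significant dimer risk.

Longest perfect overlap: 6 complementary base pairs; significant dimer risk (threshold 3).

Last 6 bases (5'→3') — forward …TCCCGA, reverse …TCGGGA.
Reverse complement of the reverse primer's last 6 bases: TCCCGA; its first k bases are the reverse complement of the reverse primer's last k bases, so a perfect k-base overlap needs the forward primer's last k bases to equal them.
Comparing (forward last k vs required): k=1: A vs T ✗; k=2: GA vs TC ✗; k=3: CGA vs TCC ✗; k=4: CCGA vs TCCC ✗; k=5: CCCGA vs TCCCG ✗; k=6: TCCCGA vs TCCCGA ✓.
Only k = 6 is perfect, so the longest perfect 3' overlap is 6.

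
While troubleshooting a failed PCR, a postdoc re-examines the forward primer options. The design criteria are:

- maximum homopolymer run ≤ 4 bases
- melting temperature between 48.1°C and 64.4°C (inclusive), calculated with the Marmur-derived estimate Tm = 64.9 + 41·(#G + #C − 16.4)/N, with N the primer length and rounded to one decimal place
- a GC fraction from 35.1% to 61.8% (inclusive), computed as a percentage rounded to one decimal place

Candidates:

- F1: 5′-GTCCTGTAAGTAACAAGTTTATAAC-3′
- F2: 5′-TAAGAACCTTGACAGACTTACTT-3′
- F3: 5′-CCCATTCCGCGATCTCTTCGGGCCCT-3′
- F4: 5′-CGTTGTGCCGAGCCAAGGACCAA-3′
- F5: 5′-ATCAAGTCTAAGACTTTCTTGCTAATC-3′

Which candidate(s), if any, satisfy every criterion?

F1 (25 nt, A=9 T=8 G=4 C=4): longest run = 3 ✓; Tm = 64.9 + 41·(8 − 16.4)/25 = 51.1°C ✓; GC 8/25 = 32.0%, outside 35.1–61.8% ✗ — fails.
F2 (23 nt, A=8 T=7 G=3 C=5): longest run = 2 ✓; Tm = 64.9 + 41·(8 − 16.4)/23 = 49.9°C ✓; GC 8/23 = 34.8%, outside 35.1–61.8% ✗ — fails.
F3 (26 nt, A=2 T=7 G=5 C=12): longest run = 3 ✓; Tm = 64.9 + 41·(17 − 16.4)/26 = 65.8°C, outside 48.1–64.4°C ✗; GC 17/26 = 65.4%, outside 35.1–61.8% ✗ — fails.
F4 (23 nt, A=6 T=3 G=7 C=7): longest run = 2 ✓; Tm = 64.9 + 41·(14 − 16.4)/23 = 60.6°C ✓; GC 14/23 = 60.9% ✓ — passes.
F5 (27 nt, A=8 T=10 G=3 C=6): longest run = 3 ✓; Tm = 64.9 + 41·(9 − 16.4)/27 = 53.7°C ✓; GC 9/27 = 33.3%, outside 35.1–61.8% ✗ — fails.

F4 only.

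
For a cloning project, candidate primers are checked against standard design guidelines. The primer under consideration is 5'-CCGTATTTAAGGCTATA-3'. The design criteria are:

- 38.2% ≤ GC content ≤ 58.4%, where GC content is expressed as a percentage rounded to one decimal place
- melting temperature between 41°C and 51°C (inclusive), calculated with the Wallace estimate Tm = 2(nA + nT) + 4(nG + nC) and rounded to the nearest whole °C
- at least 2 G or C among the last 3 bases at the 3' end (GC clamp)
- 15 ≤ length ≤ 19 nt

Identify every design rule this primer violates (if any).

Fails: GC content, GC clamp.

Base counts: A=5, T=6, G=3, C=3 (length 17).
GC content: GC 6/17 = 35.3%, outside 38.2–58.4% ✗
Tm: Tm = 2·11 + 4·6 = 46°C ✓
GC clamp: 3' end ATA has 0 G/C, need ≥2 ✗
length: length 17 ✓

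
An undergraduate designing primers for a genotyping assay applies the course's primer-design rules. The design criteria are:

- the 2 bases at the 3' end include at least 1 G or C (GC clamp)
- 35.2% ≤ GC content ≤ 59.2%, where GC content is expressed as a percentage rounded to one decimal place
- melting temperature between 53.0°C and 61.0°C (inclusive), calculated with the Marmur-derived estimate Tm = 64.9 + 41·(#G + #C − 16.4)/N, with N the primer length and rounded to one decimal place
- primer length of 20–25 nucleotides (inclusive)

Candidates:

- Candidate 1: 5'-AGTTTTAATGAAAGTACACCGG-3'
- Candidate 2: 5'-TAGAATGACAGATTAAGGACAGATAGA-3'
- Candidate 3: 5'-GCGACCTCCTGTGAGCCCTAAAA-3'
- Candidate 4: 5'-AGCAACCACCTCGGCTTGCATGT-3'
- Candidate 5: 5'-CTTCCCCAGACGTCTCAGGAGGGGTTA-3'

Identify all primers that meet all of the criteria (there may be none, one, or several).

Candidate 4 only.

Candidate 1 (22 nt, A=8 T=6 G=5 C=3): 3' end GG has 2 G/C ✓; GC 8/22 = 36.4% ✓; Tm = 64.9 + 41·(8 − 16.4)/22 = 49.2°C, outside 53.0–61.0°C ✗; length 22 ✓ — fails.
Candidate 2 (27 nt, A=13 T=5 G=7 C=2): 3' end GA has 1 G/C ✓; GC 9/27 = 33.3%, outside 35.2–59.2% ✗; Tm = 64.9 + 41·(9 − 16.4)/27 = 53.7°C ✓; length 27, outside 20–25 ✗ — fails.
Candidate 3 (23 nt, A=6 T=4 G=5 C=8): 3' end AA has 0 G/C, need ≥1 ✗; GC 13/23 = 56.5% ✓; Tm = 64.9 + 41·(13 − 16.4)/23 = 58.8°C ✓; length 23 ✓ — fails.
Candidate 4 (23 nt, A=5 T=5 G=5 C=8): 3' end GT has 1 G/C ✓; GC 13/23 = 56.5% ✓; Tm = 64.9 + 41·(13 − 16.4)/23 = 58.8°C ✓; length 23 ✓ — passes.
Candidate 5 (27 nt, A=5 T=6 G=8 C=8): 3' end TA has 0 G/C, need ≥1 ✗; GC 16/27 = 59.3%, outside 35.2–59.2% ✗; Tm = 64.9 + 41·(16 − 16.4)/27 = 64.3°C, outside 53.0–61.0°C ✗; length 27, outside 20–25 ✗ — fails.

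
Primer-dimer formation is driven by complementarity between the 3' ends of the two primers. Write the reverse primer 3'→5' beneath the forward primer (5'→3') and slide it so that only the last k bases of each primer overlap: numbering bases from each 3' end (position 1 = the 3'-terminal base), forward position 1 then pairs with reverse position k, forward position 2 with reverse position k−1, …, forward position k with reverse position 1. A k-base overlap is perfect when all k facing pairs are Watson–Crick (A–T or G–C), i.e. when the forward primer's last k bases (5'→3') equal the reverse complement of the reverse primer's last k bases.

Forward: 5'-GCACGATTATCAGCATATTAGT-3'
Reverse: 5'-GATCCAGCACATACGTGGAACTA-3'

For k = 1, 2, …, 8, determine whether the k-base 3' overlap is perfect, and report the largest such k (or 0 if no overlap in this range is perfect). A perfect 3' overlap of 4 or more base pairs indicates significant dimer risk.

Longest perfect overlap: 4 complementary base pairs; significant dimer risk (threshold 4).

Last 8 bases (5'→3') — forward …ATATTAGT, reverse …TGGAACTA.
Reverse complement of the reverse primer's last 8 bases: TAGTTCCA; its first k bases are the reverse complement of the reverse primer's last k bases, so a perfect k-base overlap needs the forward primer's last k bases to equal them.
Comparing (forward last k vs required): k=1: T vs T ✓; k=2: GT vs TA ✗; k=3: AGT vs TAG ✗; k=4: TAGT vs TAGT ✓; k=5: TTAGT vs TAGTT ✗; k=6: ATTAGT vs TAGTTC ✗; k=7: TATTAGT vs TAGTTCC ✗; k=8: ATATTAGT vs TAGTTCCA ✗.
Perfect overlaps at k = 1, 4; the largest is 4.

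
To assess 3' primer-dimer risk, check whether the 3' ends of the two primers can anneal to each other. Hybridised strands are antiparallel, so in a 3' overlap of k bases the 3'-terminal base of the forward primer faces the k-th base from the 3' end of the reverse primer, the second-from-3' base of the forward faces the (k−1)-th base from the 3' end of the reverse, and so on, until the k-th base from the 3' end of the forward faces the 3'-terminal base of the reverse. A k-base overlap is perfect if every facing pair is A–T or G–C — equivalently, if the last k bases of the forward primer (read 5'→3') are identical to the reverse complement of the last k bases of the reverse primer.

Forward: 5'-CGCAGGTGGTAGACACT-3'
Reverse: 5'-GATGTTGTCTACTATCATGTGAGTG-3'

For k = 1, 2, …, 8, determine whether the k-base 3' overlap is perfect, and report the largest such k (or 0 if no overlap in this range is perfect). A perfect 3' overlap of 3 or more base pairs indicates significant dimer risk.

Longest perfect overlap: 4 complementary base pairs; significant dimer risk (threshold 3).

Last 8 bases (5'→3') — forward …TAGACACT, reverse …TGTGAGTG.
Reverse complement of the reverse primer's last 8 bases: CACTCACA; its first k bases are the reverse complement of the reverse primer's last k bases, so a perfect k-base overlap needs the forward primer's last k bases to equal them.
Comparing (forward last k vs required): k=1: T vs C ✗; k=2: CT vs CA ✗; k=3: ACT vs CAC ✗; k=4: CACT vs CACT ✓; k=5: ACACT vs CACTC ✗; k=6: GACACT vs CACTCA ✗; k=7: AGACACT vs CACTCAC ✗; k=8: TAGACACT vs CACTCACA ✗.
Only k = 4 is perfect, so the longest perfect 3' overlap is 4.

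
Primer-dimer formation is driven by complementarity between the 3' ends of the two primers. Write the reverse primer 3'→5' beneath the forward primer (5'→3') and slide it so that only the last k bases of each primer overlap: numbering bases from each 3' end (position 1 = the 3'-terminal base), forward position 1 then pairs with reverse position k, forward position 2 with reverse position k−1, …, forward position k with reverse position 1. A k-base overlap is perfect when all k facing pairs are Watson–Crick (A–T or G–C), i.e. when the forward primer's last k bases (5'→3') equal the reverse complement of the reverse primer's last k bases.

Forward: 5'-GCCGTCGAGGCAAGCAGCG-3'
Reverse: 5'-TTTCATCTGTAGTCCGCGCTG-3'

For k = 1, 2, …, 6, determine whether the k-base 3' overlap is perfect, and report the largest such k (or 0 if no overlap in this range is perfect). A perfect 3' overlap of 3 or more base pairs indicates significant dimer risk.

Longest perfect overlap: 5 complementary base pairs; significant dimer risk (threshold 3).

Last 6 bases (5'→3') — forward …GCAGCG, reverse …GCGCTG.
Reverse complement of the reverse primer's last 6 bases: CAGCGC; its first k bases are the reverse complement of the reverse primer's last k bases, so a perfect k-base overlap needs the forward primer's last k bases to equal them.
Comparing (forward last k vs required): k=1: G vs C ✗; k=2: CG vs CA ✗; k=3: GCG vs CAG ✗; k=4: AGCG vs CAGC ✗; k=5: CAGCG vs CAGCG ✓; k=6: GCAGCG vs CAGCGC ✗.
Only k = 5 is perfect, so the longest perfect 3' overlap is 5.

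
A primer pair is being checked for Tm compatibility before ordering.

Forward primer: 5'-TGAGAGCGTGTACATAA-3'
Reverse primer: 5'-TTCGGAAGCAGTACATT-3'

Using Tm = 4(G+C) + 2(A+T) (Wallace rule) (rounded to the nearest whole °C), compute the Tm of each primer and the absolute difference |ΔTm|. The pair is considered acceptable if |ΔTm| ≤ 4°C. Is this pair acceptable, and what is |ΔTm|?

Forward: A=6 T=4 G=5 C=2 → Tm = 2·10 + 4·7 = 48°C.
Reverse: A=5 T=5 G=4 C=3 → Tm = 2·10 + 4·7 = 48°C.
|ΔTm| = |48 − 48| = 0°C, ≤ 4°C.

|ΔTm| = 0°C; the pair is acceptable.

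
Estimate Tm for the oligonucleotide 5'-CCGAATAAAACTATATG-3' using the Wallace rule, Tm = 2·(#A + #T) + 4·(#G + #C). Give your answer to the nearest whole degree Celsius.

Base counts: A=8, T=4, G=2, C=3 (length 17).
Tm = 2·(8+4) + 4·(2+3) = 2·12 + 4·5 = 24 + 20 = 44°C.

44°C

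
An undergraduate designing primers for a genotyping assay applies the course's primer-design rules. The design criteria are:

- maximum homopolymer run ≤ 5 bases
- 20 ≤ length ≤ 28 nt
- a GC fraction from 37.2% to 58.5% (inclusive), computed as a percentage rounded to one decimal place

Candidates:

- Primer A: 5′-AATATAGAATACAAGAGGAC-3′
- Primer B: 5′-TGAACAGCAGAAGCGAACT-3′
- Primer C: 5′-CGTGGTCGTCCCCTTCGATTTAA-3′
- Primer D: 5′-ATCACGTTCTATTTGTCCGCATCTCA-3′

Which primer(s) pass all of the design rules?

Primer C and Primer D.

Primer A (20 nt, A=11 T=3 G=4 C=2): longest run = 2 ✓; length 20 ✓; GC 6/20 = 30.0%, outside 37.2–58.5% ✗ — fails.
Primer B (19 nt, A=8 T=2 G=5 C=4): longest run = 2 ✓; length 19, outside 20–28 ✗; GC 9/19 = 47.4% ✓ — fails.
Primer C (23 nt, A=3 T=8 G=5 C=7): longest run = 4 ✓; length 23 ✓; GC 12/23 = 52.2% ✓ — passes.
Primer D (26 nt, A=5 T=10 G=3 C=8): longest run = 3 ✓; length 26 ✓; GC 11/26 = 42.3% ✓ — passes.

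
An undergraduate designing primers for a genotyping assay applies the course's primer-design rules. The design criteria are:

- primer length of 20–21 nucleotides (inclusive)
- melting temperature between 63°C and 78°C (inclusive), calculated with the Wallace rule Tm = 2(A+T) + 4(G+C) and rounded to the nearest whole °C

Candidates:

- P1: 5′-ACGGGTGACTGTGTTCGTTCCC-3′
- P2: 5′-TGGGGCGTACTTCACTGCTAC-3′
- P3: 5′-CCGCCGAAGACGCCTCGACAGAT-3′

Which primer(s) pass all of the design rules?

P1 (22 nt, A=2 T=7 G=7 C=6): length 22, outside 20–21 ✗; Tm = 2·9 + 4·13 = 70°C ✓ — fails.
P2 (21 nt, A=3 T=6 G=6 C=6): length 21 ✓; Tm = 2·9 + 4·12 = 66°C ✓ — passes.
P3 (23 nt, A=6 T=2 G=6 C=9): length 23, outside 20–21 ✗; Tm = 2·8 + 4·15 = 76°C ✓ — fails.

P2 only.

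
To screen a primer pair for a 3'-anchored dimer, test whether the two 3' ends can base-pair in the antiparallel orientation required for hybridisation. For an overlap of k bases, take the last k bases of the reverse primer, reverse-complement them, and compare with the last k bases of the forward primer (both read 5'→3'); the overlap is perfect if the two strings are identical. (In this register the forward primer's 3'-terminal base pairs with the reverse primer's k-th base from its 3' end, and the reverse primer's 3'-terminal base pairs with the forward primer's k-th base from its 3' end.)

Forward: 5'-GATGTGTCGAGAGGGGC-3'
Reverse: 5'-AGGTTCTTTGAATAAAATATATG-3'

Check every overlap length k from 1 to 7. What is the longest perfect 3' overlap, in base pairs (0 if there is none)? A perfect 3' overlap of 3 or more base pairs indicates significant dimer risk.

Longest perfect overlap: 1 complementary base pair; below the dimer-risk threshold (threshold 3).

Last 7 bases (5'→3') — forward …GAGGGGC, reverse …ATATATG.
Reverse complement of the reverse primer's last 7 bases: CATATAT; its first k bases are the reverse complement of the reverse primer's last k bases, so a perfect k-base overlap needs the forward primer's last k bases to equal them.
Comparing (forward last k vs required): k=1: C vs C ✓; k=2: GC vs CA ✗; k=3: GGC vs CAT ✗; k=4: GGGC vs CATA ✗; k=5: GGGGC vs CATAT ✗; k=6: AGGGGC vs CATATA ✗; k=7: GAGGGGC vs CATATAT ✗.
Only k = 1 is perfect, so the longest perfect 3' overlap is 1.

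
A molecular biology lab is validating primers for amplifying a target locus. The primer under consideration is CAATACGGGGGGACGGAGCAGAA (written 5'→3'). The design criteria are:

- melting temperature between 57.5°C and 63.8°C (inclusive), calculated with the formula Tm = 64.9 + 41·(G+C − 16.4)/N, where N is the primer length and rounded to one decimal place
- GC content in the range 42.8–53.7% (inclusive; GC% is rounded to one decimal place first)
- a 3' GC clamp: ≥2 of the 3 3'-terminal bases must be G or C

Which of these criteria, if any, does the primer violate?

Base counts: A=8, T=1, G=10, C=4 (length 23).
Tm: Tm = 64.9 + 41·(14 − 16.4)/23 = 60.6°C ✓
GC content: GC 14/23 = 60.9%, outside 42.8–53.7% ✗
GC clamp: 3' end GAA has 1 G/C, need ≥2 ✗

Fails: GC content, GC clamp.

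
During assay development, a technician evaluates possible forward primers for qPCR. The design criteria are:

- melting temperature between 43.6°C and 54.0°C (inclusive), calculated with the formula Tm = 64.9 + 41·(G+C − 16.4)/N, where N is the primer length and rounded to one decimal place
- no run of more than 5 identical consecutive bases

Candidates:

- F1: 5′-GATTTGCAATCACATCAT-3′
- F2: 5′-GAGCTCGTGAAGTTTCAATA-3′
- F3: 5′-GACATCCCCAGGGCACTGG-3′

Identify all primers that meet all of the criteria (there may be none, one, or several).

F2 only.

F1 (18 nt, A=6 T=6 G=2 C=4): Tm = 64.9 + 41·(6 − 16.4)/18 = 41.2°C, outside 43.6–54.0°C ✗; longest run = 3 ✓ — fails.
F2 (20 nt, A=6 T=6 G=5 C=3): Tm = 64.9 + 41·(8 − 16.4)/20 = 47.7°C ✓; longest run = 3 ✓ — passes.
F3 (19 nt, A=4 T=2 G=6 C=7): Tm = 64.9 + 41·(13 − 16.4)/19 = 57.6°C, outside 43.6–54.0°C ✗; longest run = 4 ✓ — fails.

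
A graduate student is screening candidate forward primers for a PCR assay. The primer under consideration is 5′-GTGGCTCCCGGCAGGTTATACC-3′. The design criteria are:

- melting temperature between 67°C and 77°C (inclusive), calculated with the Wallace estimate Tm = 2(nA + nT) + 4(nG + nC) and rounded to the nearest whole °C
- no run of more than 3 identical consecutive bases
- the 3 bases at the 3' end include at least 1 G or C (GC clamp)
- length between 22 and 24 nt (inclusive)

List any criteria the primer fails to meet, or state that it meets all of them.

Base counts: A=3, T=5, G=7, C=7 (length 22).
Tm: Tm = 2·8 + 4·14 = 72°C ✓
homopolymer run: longest run = 3 ✓
GC clamp: 3' end ACC has 2 G/C ✓
length: length 22 ✓

Meets all criteria.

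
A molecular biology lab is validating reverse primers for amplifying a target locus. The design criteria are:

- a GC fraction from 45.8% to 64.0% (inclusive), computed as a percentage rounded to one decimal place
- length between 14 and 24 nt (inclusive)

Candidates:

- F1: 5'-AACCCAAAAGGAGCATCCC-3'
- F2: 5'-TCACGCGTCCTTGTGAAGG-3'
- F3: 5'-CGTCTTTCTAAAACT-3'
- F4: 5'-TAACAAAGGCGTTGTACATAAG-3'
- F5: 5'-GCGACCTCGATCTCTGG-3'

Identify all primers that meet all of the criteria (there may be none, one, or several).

F1 and F2.

F1 (19 nt, A=8 T=1 G=3 C=7): GC 10/19 = 52.6% ✓; length 19 ✓ — passes.
F2 (19 nt, A=3 T=5 G=6 C=5): GC 11/19 = 57.9% ✓; length 19 ✓ — passes.
F3 (15 nt, A=4 T=6 G=1 C=4): GC 5/15 = 33.3%, outside 45.8–64.0% ✗; length 15 ✓ — fails.
F4 (22 nt, A=9 T=5 G=5 C=3): GC 8/22 = 36.4%, outside 45.8–64.0% ✗; length 22 ✓ — fails.
F5 (17 nt, A=2 T=4 G=5 C=6): GC 11/17 = 64.7%, outside 45.8–64.0% ✗; length 17 ✓ — fails.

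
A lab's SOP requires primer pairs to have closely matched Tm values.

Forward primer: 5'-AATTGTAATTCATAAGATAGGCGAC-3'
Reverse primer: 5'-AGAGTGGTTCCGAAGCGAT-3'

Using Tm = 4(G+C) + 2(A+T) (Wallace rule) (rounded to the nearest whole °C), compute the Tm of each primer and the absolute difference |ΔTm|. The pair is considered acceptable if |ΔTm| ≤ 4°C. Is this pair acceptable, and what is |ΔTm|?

Forward: A=10 T=7 G=5 C=3 → Tm = 2·17 + 4·8 = 66°C.
Reverse: A=5 T=4 G=7 C=3 → Tm = 2·9 + 4·10 = 58°C.
|ΔTm| = |66 − 58| = 8°C, > 4°C.

|ΔTm| = 8°C; the pair is not acceptable.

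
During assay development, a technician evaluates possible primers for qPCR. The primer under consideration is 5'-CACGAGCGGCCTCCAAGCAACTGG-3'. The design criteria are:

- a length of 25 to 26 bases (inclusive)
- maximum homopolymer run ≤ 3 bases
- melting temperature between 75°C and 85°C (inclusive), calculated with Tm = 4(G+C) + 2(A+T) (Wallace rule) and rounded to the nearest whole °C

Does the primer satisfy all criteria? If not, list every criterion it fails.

Fails: length.

Base counts: A=6, T=2, G=7, C=9 (length 24).
length: length 24, outside 25–26 ✗
homopolymer run: longest run = 2 ✓
Tm: Tm = 2·8 + 4·16 = 80°C ✓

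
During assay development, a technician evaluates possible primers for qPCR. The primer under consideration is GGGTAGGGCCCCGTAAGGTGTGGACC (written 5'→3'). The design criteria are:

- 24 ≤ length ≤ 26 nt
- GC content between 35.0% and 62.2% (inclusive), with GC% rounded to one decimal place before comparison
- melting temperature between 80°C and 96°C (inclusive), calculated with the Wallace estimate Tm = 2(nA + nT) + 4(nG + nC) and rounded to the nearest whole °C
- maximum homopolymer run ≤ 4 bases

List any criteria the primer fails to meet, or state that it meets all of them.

Fails: GC content.

Base counts: A=4, T=4, G=12, C=6 (length 26).
length: length 26 ✓
GC content: GC 18/26 = 69.2%, outside 35.0–62.2% ✗
Tm: Tm = 2·8 + 4·18 = 88°C ✓
homopolymer run: longest run = 4 ✓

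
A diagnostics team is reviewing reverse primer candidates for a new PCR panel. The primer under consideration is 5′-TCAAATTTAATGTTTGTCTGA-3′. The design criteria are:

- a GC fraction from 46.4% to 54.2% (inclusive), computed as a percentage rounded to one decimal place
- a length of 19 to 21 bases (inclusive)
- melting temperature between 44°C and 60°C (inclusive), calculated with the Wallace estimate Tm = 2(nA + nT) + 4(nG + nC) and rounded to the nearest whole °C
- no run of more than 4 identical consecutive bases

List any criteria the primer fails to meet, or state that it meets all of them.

Fails: GC content.

Base counts: A=6, T=10, G=3, C=2 (length 21).
GC content: GC 5/21 = 23.8%, outside 46.4–54.2% ✗
length: length 21 ✓
Tm: Tm = 2·16 + 4·5 = 52°C ✓
homopolymer run: longest run = 3 ✓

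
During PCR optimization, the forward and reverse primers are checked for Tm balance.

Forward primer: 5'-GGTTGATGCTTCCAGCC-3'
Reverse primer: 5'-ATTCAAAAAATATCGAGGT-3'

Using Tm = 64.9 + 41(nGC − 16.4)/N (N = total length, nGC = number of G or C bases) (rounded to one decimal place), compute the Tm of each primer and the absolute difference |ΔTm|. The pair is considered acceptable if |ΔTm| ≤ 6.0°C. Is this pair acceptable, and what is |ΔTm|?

|ΔTm| = 9.2°C; the pair is not acceptable.

Forward: G+C = 10, N = 17 → Tm = 64.9 + 41·(10 − 16.4)/17 = 49.5°C.
Reverse: G+C = 5, N = 19 → Tm = 64.9 + 41·(5 − 16.4)/19 = 40.3°C.
|ΔTm| = |49.5 − 40.3| = 9.2°C, > 6.0°C.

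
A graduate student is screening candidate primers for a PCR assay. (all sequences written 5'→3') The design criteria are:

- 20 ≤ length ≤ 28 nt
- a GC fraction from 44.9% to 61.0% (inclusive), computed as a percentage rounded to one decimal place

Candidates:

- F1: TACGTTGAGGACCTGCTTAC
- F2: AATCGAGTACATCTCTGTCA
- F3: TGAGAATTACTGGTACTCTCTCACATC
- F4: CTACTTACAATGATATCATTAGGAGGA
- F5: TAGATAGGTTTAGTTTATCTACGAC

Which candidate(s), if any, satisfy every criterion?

F1 only.

F1 (20 nt, A=4 T=6 G=5 C=5): length 20 ✓; GC 10/20 = 50.0% ✓ — passes.
F2 (20 nt, A=6 T=6 G=3 C=5): length 20 ✓; GC 8/20 = 40.0%, outside 44.9–61.0% ✗ — fails.
F3 (27 nt, A=7 T=9 G=4 C=7): length 27 ✓; GC 11/27 = 40.7%, outside 44.9–61.0% ✗ — fails.
F4 (27 nt, A=10 T=8 G=5 C=4): length 27 ✓; GC 9/27 = 33.3%, outside 44.9–61.0% ✗ — fails.
F5 (25 nt, A=7 T=10 G=5 C=3): length 25 ✓; GC 8/25 = 32.0%, outside 44.9–61.0% ✗ — fails.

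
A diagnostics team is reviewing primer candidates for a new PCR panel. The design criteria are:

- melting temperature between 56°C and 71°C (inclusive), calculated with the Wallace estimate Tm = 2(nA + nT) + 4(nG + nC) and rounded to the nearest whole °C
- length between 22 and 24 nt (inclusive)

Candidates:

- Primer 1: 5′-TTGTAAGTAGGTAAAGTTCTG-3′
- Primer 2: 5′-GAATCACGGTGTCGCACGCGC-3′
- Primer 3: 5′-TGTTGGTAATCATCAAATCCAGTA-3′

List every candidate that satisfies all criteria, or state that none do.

Primer 1 (21 nt, A=6 T=8 G=6 C=1): Tm = 2·14 + 4·7 = 56°C ✓; length 21, outside 22–24 ✗ — fails.
Primer 2 (21 nt, A=4 T=3 G=7 C=7): Tm = 2·7 + 4·14 = 70°C ✓; length 21, outside 22–24 ✗ — fails.
Primer 3 (24 nt, A=8 T=8 G=4 C=4): Tm = 2·16 + 4·8 = 64°C ✓; length 24 ✓ — passes.

Primer 3 only.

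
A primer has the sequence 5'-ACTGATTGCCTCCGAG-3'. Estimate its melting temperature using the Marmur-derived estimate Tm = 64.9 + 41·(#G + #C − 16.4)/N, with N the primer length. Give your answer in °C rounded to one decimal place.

Base counts: A=3, T=4, G=4, C=5; G+C = 9, N = 16.
Tm = 64.9 + 41·(9 − 16.4)/16 = 64.9 + -303.40/16 = 45.9°C.

45.9°C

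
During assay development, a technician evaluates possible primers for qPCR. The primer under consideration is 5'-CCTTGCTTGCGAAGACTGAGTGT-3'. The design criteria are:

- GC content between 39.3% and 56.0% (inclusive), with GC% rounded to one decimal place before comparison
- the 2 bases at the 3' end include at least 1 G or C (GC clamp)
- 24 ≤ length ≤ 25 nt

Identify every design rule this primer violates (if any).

Fails: length.

Base counts: A=4, T=7, G=7, C=5 (length 23).
GC content: GC 12/23 = 52.2% ✓
GC clamp: 3' end GT has 1 G/C ✓
length: length 23, outside 24–25 ✗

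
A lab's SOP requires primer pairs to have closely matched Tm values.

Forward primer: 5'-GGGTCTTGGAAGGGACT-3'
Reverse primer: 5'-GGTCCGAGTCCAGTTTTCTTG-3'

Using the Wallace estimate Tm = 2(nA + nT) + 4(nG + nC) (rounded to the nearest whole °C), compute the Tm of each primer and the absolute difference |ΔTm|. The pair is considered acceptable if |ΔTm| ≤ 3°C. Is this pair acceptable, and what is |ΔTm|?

Forward: A=3 T=4 G=8 C=2 → Tm = 2·7 + 4·10 = 54°C.
Reverse: A=2 T=8 G=6 C=5 → Tm = 2·10 + 4·11 = 64°C.
|ΔTm| = |54 − 64| = 10°C, > 3°C.

|ΔTm| = 10°C; the pair is not acceptable.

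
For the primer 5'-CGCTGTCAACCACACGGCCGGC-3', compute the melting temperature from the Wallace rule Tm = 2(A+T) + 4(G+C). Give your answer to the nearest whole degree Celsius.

Base counts: A=4, T=2, G=6, C=10 (length 22).
Tm = 2·(4+2) + 4·(6+10) = 2·6 + 4·16 = 12 + 64 = 76°C.

76°C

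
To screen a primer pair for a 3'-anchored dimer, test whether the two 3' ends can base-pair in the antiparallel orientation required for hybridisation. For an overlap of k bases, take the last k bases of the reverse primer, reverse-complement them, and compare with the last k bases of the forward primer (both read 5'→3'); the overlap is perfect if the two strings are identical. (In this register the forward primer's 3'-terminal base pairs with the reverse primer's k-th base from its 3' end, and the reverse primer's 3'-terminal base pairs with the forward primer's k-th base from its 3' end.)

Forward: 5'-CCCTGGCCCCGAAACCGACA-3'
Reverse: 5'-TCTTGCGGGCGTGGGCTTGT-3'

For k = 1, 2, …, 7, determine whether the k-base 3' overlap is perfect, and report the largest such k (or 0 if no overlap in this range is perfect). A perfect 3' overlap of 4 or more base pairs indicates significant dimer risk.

Last 7 bases (5'→3') — forward …ACCGACA, reverse …GGCTTGT.
Reverse complement of the reverse primer's last 7 bases: ACAAGCC; its first k bases are the reverse complement of the reverse primer's last k bases, so a perfect k-base overlap needs the forward primer's last k bases to equal them.
Comparing (forward last k vs required): k=1: A vs A ✓; k=2: CA vs AC ✗; k=3: ACA vs ACA ✓; k=4: GACA vs ACAA ✗; k=5: CGACA vs ACAAG ✗; k=6: CCGACA vs ACAAGC ✗; k=7: ACCGACA vs ACAAGCC ✗.
Perfect overlaps at k = 1, 3; the largest is 3.

Longest perfect overlap: 3 complementary base pairs; below the dimer-risk threshold (threshold 4).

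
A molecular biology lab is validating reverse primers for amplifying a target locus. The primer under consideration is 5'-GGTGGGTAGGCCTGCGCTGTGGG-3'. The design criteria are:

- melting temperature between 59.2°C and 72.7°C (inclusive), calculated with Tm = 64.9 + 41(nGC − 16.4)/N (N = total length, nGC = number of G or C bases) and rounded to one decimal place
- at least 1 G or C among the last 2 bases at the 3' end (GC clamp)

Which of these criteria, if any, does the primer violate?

Meets all criteria.

Base counts: A=1, T=5, G=13, C=4 (length 23).
Tm: Tm = 64.9 + 41·(17 − 16.4)/23 = 66.0°C ✓
GC clamp: 3' end GG has 2 G/C ✓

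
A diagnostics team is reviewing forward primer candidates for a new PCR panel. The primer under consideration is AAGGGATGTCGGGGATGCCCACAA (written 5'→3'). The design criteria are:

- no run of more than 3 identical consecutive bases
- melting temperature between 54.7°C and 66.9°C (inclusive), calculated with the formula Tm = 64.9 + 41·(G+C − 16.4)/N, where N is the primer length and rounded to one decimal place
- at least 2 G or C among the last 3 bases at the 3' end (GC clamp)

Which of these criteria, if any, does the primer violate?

Fails: homopolymer run, GC clamp.

Base counts: A=7, T=3, G=9, C=5 (length 24).
homopolymer run: longest run = 4, exceeds 3 ✗
Tm: Tm = 64.9 + 41·(14 − 16.4)/24 = 60.8°C ✓
GC clamp: 3' end CAA has 1 G/C, need ≥2 ✗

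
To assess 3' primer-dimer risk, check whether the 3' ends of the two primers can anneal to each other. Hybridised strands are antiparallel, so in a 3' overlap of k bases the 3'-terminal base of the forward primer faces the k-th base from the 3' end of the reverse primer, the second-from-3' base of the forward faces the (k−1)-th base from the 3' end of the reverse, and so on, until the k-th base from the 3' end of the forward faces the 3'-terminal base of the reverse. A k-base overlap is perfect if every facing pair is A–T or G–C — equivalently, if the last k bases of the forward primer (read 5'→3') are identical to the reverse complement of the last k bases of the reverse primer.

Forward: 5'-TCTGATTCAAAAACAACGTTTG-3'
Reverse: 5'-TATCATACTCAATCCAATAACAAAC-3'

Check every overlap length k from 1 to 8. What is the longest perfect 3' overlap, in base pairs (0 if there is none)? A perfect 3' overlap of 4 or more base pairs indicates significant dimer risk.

Last 8 bases (5'→3') — forward …AACGTTTG, reverse …TAACAAAC.
Reverse complement of the reverse primer's last 8 bases: GTTTGTTA; its first k bases are the reverse complement of the reverse primer's last k bases, so a perfect k-base overlap needs the forward primer's last k bases to equal them.
Comparing (forward last k vs required): k=1: G vs G ✓; k=2: TG vs GT ✗; k=3: TTG vs GTT ✗; k=4: TTTG vs GTTT ✗; k=5: GTTTG vs GTTTG ✓; k=6: CGTTTG vs GTTTGT ✗; k=7: ACGTTTG vs GTTTGTT ✗; k=8: AACGTTTG vs GTTTGTTA ✗.
Perfect overlaps at k = 1, 5; the largest is 5.

Longest perfect overlap: 5 complementary base pairs; significant dimer risk (threshold 4).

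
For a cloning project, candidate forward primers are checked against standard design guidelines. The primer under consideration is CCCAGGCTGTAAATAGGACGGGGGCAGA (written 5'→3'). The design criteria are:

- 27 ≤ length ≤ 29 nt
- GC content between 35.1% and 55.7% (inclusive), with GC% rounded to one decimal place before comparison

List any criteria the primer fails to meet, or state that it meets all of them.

Fails: GC content.

Base counts: A=8, T=3, G=11, C=6 (length 28).
length: length 28 ✓
GC content: GC 17/28 = 60.7%, outside 35.1–55.7% ✗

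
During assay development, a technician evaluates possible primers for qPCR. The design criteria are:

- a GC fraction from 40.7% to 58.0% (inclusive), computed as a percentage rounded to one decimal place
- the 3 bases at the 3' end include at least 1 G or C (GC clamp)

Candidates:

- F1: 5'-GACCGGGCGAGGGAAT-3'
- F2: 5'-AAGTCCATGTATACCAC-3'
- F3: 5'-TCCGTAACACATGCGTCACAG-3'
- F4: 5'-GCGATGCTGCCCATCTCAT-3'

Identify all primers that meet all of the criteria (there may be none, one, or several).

F1 (16 nt, A=4 T=1 G=8 C=3): GC 11/16 = 68.8%, outside 40.7–58.0% ✗; 3' end AAT has 0 G/C, need ≥1 ✗ — fails.
F2 (17 nt, A=6 T=4 G=2 C=5): GC 7/17 = 41.2% ✓; 3' end CAC has 2 G/C ✓ — passes.
F3 (21 nt, A=6 T=4 G=4 C=7): GC 11/21 = 52.4% ✓; 3' end CAG has 2 G/C ✓ — passes.
F4 (19 nt, A=3 T=5 G=4 C=7): GC 11/19 = 57.9% ✓; 3' end CAT has 1 G/C ✓ — passes.

F2, F3 and F4.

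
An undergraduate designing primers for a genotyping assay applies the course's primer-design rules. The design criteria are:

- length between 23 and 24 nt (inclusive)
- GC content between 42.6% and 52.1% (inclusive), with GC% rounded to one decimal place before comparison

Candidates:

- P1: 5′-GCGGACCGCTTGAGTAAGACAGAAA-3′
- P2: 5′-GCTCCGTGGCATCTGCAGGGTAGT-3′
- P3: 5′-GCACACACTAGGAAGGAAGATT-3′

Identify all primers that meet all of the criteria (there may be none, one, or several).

None of the candidates satisfy all criteria.

P1 (25 nt, A=9 T=3 G=8 C=5): length 25, outside 23–24 ✗; GC 13/25 = 52.0% ✓ — fails.
P2 (24 nt, A=3 T=6 G=9 C=6): length 24 ✓; GC 15/24 = 62.5%, outside 42.6–52.1% ✗ — fails.
P3 (22 nt, A=9 T=3 G=6 C=4): length 22, outside 23–24 ✗; GC 10/22 = 45.5% ✓ — fails.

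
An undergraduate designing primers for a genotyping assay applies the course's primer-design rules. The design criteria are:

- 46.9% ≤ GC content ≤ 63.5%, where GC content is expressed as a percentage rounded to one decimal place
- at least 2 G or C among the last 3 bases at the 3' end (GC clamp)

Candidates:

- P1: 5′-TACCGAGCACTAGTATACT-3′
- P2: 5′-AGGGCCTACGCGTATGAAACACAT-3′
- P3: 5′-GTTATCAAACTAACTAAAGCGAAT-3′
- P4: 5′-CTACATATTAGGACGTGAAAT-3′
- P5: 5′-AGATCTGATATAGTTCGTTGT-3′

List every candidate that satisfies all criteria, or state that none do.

P1 (19 nt, A=6 T=5 G=3 C=5): GC 8/19 = 42.1%, outside 46.9–63.5% ✗; 3' end ACT has 1 G/C, need ≥2 ✗ — fails.
P2 (24 nt, A=8 T=4 G=6 C=6): GC 12/24 = 50.0% ✓; 3' end CAT has 1 G/C, need ≥2 ✗ — fails.
P3 (24 nt, A=11 T=6 G=3 C=4): GC 7/24 = 29.2%, outside 46.9–63.5% ✗; 3' end AAT has 0 G/C, need ≥2 ✗ — fails.
P4 (21 nt, A=8 T=6 G=4 C=3): GC 7/21 = 33.3%, outside 46.9–63.5% ✗; 3' end AAT has 0 G/C, need ≥2 ✗ — fails.
P5 (21 nt, A=5 T=9 G=5 C=2): GC 7/21 = 33.3%, outside 46.9–63.5% ✗; 3' end TGT has 1 G/C, need ≥2 ✗ — fails.

None of the candidates satisfy all criteria.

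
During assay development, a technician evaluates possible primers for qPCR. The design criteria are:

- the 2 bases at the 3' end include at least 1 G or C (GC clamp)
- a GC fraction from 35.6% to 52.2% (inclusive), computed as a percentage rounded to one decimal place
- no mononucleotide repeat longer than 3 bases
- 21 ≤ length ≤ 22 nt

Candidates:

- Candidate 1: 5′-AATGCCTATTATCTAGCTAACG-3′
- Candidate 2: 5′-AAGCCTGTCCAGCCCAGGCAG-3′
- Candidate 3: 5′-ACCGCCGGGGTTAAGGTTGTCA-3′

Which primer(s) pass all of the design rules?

Candidate 1 (22 nt, A=7 T=7 G=3 C=5): 3' end CG has 2 G/C ✓; GC 8/22 = 36.4% ✓; longest run = 2 ✓; length 22 ✓ — passes.
Candidate 2 (21 nt, A=5 T=2 G=6 C=8): 3' end AG has 1 G/C ✓; GC 14/21 = 66.7%, outside 35.6–52.2% ✗; longest run = 3 ✓; length 21 ✓ — fails.
Candidate 3 (22 nt, A=4 T=5 G=8 C=5): 3' end CA has 1 G/C ✓; GC 13/22 = 59.1%, outside 35.6–52.2% ✗; longest run = 4, exceeds 3 ✗; length 22 ✓ — fails.

Candidate 1 only.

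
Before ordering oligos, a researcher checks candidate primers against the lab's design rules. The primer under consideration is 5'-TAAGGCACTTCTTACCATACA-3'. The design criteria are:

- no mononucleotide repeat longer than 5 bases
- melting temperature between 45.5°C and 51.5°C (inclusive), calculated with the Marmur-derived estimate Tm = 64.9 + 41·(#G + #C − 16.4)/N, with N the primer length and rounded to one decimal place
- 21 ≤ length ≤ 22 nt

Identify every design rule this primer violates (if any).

Base counts: A=7, T=6, G=2, C=6 (length 21).
homopolymer run: longest run = 2 ✓
Tm: Tm = 64.9 + 41·(8 − 16.4)/21 = 48.5°C ✓
length: length 21 ✓

Meets all criteria.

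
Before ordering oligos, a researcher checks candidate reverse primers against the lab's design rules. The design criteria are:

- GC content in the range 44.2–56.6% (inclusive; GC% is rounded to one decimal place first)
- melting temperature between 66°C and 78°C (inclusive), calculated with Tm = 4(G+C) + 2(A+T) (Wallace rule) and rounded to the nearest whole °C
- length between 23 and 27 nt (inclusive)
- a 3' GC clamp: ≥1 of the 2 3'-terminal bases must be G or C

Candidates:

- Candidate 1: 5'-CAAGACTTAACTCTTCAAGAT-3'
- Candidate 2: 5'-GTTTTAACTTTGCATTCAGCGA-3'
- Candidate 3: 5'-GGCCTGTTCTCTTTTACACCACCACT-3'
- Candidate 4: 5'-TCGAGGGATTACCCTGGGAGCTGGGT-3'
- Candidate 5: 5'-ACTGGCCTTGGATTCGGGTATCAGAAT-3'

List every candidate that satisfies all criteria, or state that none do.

Candidate 1 (21 nt, A=8 T=6 G=2 C=5): GC 7/21 = 33.3%, outside 44.2–56.6% ✗; Tm = 2·14 + 4·7 = 56°C, outside 66–78°C ✗; length 21, outside 23–27 ✗; 3' end AT has 0 G/C, need ≥1 ✗ — fails.
Candidate 2 (22 nt, A=5 T=9 G=4 C=4): GC 8/22 = 36.4%, outside 44.2–56.6% ✗; Tm = 2·14 + 4·8 = 60°C, outside 66–78°C ✗; length 22, outside 23–27 ✗; 3' end GA has 1 G/C ✓ — fails.
Candidate 3 (26 nt, A=4 T=9 G=3 C=10): GC 13/26 = 50.0% ✓; Tm = 2·13 + 4·13 = 78°C ✓; length 26 ✓; 3' end CT has 1 G/C ✓ — passes.
Candidate 4 (26 nt, A=4 T=6 G=11 C=5): GC 16/26 = 61.5%, outside 44.2–56.6% ✗; Tm = 2·10 + 4·16 = 84°C, outside 66–78°C ✗; length 26 ✓; 3' end GT has 1 G/C ✓ — fails.
Candidate 5 (27 nt, A=6 T=8 G=8 C=5): GC 13/27 = 48.1% ✓; Tm = 2·14 + 4·13 = 80°C, outside 66–78°C ✗; length 27 ✓; 3' end AT has 0 G/C, need ≥1 ✗ — fails.

Candidate 3 only.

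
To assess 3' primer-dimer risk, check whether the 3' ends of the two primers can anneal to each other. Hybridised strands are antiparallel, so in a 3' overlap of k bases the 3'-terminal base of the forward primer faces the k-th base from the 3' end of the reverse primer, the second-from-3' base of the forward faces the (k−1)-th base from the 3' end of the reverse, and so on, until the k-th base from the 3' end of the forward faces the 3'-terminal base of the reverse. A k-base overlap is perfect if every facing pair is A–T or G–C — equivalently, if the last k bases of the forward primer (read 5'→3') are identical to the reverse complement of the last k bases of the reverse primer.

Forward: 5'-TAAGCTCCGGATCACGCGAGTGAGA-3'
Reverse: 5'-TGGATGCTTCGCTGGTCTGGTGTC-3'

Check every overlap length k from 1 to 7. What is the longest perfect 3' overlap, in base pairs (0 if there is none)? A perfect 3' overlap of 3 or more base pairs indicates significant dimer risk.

Last 7 bases (5'→3') — forward …AGTGAGA, reverse …TGGTGTC.
Reverse complement of the reverse primer's last 7 bases: GACACCA; its first k bases are the reverse complement of the reverse primer's last k bases, so a perfect k-base overlap needs the forward primer's last k bases to equal them.
Comparing (forward last k vs required): k=1: A vs G ✗; k=2: GA vs GA ✓; k=3: AGA vs GAC ✗; k=4: GAGA vs GACA ✗; k=5: TGAGA vs GACAC ✗; k=6: GTGAGA vs GACACC ✗; k=7: AGTGAGA vs GACACCA ✗.
Only k = 2 is perfect, so the longest perfect 3' overlap is 2.

Longest perfect overlap: 2 complementary base pairs; below the dimer-risk threshold (threshold 3).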